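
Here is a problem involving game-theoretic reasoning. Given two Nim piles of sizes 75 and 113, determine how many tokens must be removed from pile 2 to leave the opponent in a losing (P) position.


Piles: 75 and 113
Current XOR: 75 XOR 113 = 58 (non-zero, so this is an N-position).
To make the XOR zero, we need to find a move that balances the piles.
For pile 2 (size 113): target = 113 XOR 58 = 75
We reduce pile 2 from 113 to 75.
Tokens removed: 113 - 75 = 38
Verification: 75 XOR 75 = 0

38


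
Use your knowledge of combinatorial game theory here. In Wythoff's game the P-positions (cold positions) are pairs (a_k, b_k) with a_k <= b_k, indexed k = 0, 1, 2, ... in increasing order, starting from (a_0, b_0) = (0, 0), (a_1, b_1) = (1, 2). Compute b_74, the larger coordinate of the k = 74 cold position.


By Wythoff's theorem, a_k = floor(k * phi) and b_k = floor(k * phi^2) = a_k + k, where phi = (1 + sqrt(5))/2 is the golden ratio.
phi = (1 + sqrt(5))/2 = 1.618034
phi^2 = phi + 1 = 2.618034
k = 74
k * phi^2 = 74 * 2.618034 = 193.734515
b_74 = floor(k * phi^2) = 193 (check: a_74 + k = 119 + 74 = 193)

193


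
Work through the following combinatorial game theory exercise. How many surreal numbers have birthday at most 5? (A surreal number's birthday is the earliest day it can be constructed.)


Day 0: {|} = 0 is born. Count = 1.
Day n: the number of surreal numbers born by day n is 2^(n+1) - 1.
By day 0: 2^1 - 1 = 1
By day 1: 2^2 - 1 = 3
By day 2: 2^3 - 1 = 7
By day 3: 2^4 - 1 = 15
By day 4: 2^5 - 1 = 31
By day 5: 2^6 - 1 = 63
By day 5: 63 surreal numbers.

63


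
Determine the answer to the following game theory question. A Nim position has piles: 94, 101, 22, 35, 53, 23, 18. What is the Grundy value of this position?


We need the XOR (exclusive or) of all pile sizes.
After XOR-ing pile 1 (size 94): 0 XOR 94 = 94
After XOR-ing pile 2 (size 101): 94 XOR 101 = 59
After XOR-ing pile 3 (size 22): 59 XOR 22 = 45
After XOR-ing pile 4 (size 35): 45 XOR 35 = 14
After XOR-ing pile 5 (size 53): 14 XOR 53 = 59
After XOR-ing pile 6 (size 23): 59 XOR 23 = 44
After XOR-ing pile 7 (size 18): 44 XOR 18 = 62
The Nim-value of this position is 62.

62


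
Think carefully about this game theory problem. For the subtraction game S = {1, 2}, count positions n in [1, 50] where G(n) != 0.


Subtraction set S = {1, 2}, so G(n) = n mod 3.
G(n) = 0 when n is a multiple of 3.
Multiples of 3 in [1, 50]: 16
N-positions (nonzero Grundy) = 50 - 16 = 34

34


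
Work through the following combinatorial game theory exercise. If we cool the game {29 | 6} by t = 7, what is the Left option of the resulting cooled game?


Original game: {29 | 6} (a switch {a | b} with a > b).
Cooling by t (for t below the temperature (a - b)/2 = 23/2) taxes each move by t: {a | b} cooled by t is {a - t | b + t}.
Cooling amount: t = 7
Cooled Left option: 29 - 7 = 22
Cooled Right option: 6 + 7 = 13
Cooled game: {22 | 13}
Left option = 22

22


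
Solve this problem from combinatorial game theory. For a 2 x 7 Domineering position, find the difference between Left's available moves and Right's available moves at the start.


Board is 2 x 7 (rows x cols).
Left (vertical) placements: (rows-1) * cols = 1 * 7 = 7
Right (horizontal) placements: rows * (cols-1) = 2 * 6 = 12
Advantage = Left - Right = 7 - 12 = -5

-5


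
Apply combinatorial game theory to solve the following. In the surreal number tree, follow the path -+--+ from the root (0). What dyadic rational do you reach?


Sign expansion: -+--+
Rule: track bounds (lo, hi), initially (-inf, +inf). On '+', the current value becomes lo and we move to the simplest number in (value, hi): value + 1 if hi = +inf, otherwise the midpoint (value + hi)/2. On '-', the current value becomes hi and we move to value - 1 if lo = -inf, otherwise the midpoint (lo + value)/2.
Start at 0.
Step 1: sign = -, move left. Bounds: (-inf, 0). Value = -1
Step 2: sign = +, move right. Bounds: (-1, 0). Value = -1/2
Step 3: sign = -, move left. Bounds: (-1, -1/2). Value = -3/4
Step 4: sign = -, move left. Bounds: (-1, -3/4). Value = -7/8
Step 5: sign = +, move right. Bounds: (-7/8, -3/4). Value = -13/16
The surreal number with sign expansion -+--+ is -13/16.

-13/16


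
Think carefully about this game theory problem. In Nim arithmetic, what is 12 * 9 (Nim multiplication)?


Nim multiplication is bilinear over XOR: (u XOR v) * w = (u*w) XOR (v*w).
So we split each operand into its bit components and XOR the pairwise Nim products.
12 = 4 + 8 (as XOR of powers of 2).
9 = 1 + 8 (as XOR of powers of 2).
Using the standard Nim-product table on single bits:
  2*2 = 3,   2*4 = 8,   2*8 = 12,
  4*4 = 6,   4*8 = 11,  8*8 = 13,
and  1*x = x (identity), k*l = l*k (commutative).
Pairwise Nim products:
  4 * 1 = 4
  4 * 8 = 11
  8 * 1 = 8
  8 * 8 = 13
XOR them: 4 XOR 11 XOR 8 XOR 13 = 10.
Result: 12 * 9 = 10 (in Nim).

10


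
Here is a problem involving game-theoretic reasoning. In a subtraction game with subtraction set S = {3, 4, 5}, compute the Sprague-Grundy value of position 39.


The subtraction set is S = {3, 4, 5}.
G(k) = mex{ G(k - s) : s in S, s <= k }. We compute iteratively: G(0) = 0.
G(1) = mex({}) = 0
G(2) = mex({}) = 0
G(3) = mex({0}) = 1
G(4) = mex({0}) = 1
G(5) = mex({0}) = 1
G(6) = mex({0, 1}) = 2
G(7) = mex({0, 1}) = 2
G(8) = mex({1}) = 0
G(9) = mex({1, 2}) = 0
G(10) = mex({1, 2}) = 0
G(11) = mex({0, 2}) = 1
G(12) = mex({0, 2}) = 1
Observe that G(8)..G(12) = 0, 0, 0, 1, 1 repeats G(0)..G(4) = 0, 0, 0, 1, 1.
For k >= max(S) = 5, G(k) is determined by the previous 5 values G(k-5)..G(k-1); a window of 5 consecutive values has recurred shifted by 8, so by induction G(k + 8) = G(k) for all k >= 0: the sequence is periodic from the start with period 8.
One period: G(0..7) = 0, 0, 0, 1, 1, 1, 2, 2.
39 mod 8 = 7, so G(39) = G(7) = 2.

2


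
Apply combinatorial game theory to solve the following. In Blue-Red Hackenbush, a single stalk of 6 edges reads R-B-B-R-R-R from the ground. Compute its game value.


Edges (from ground): R-B-B-R-R-R
By Berlekamp's sign-expansion rule, a Blue-Red Hackenbush stalk has the value of the surreal number whose sign sequence is the edge sequence with B -> + and R -> -.
Sign sequence: -++---
Trace the sign expansion in the surreal number tree, starting from 0:
Edge 1: R (sign -) -> bounds (-inf, 0), value = -1
Edge 2: B (sign +) -> bounds (-1, 0), value = -1/2
Edge 3: B (sign +) -> bounds (-1/2, 0), value = -1/4
Edge 4: R (sign -) -> bounds (-1/2, -1/4), value = -3/8
Edge 5: R (sign -) -> bounds (-1/2, -3/8), value = -7/16
Edge 6: R (sign -) -> bounds (-1/2, -7/16), value = -15/32
Game value = -15/32

-15/32


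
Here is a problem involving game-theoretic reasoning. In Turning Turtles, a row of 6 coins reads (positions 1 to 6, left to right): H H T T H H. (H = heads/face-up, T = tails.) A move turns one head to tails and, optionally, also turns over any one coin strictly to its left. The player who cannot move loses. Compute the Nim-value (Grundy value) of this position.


Coins: H H T T H H
Key fact: a single head at position k behaves exactly like a Nim heap of size k (turning it to T and optionally flipping a coin at j < k corresponds to moving the heap from k to j, or to 0), and heads combine as a disjunctive sum (two heads at the same place would cancel, matching j XOR j = 0). So the Nim-value is the XOR of the 1-indexed positions of the heads.
Face-up positions (1-indexed): [1, 2, 5, 6]
XOR 0 with 1: 0 XOR 1 = 1
XOR 1 with 2: 1 XOR 2 = 3
XOR 3 with 5: 3 XOR 5 = 6
XOR 6 with 6: 6 XOR 6 = 0
Nim-value = 0

0


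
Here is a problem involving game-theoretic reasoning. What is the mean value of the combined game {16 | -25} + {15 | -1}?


G1 = {16 | -25}, G2 = {15 | -1}
Each is a switch {a | b} with numbers a > b; its mean value is (a + b)/2, and mean value is additive over game sums: m(G1 + G2) = m(G1) + m(G2).
Mean of G1 = (16 + (-25))/2 = -9/2 = -9/2
Mean of G2 = (15 + (-1))/2 = 14/2 = 7
Mean of G1 + G2 = -9/2 + 7 = 5/2

5/2


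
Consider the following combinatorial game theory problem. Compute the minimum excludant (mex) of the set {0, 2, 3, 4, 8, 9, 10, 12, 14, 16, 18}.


Set = {0, 2, 3, 4, 8, 9, 10, 12, 14, 16, 18}
0 is in the set.
1 is NOT in the set. This is the mex.
mex = 1

1


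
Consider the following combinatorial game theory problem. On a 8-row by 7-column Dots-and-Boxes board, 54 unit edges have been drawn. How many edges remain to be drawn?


Grid: 8 x 7 boxes, i.e. 9 rows and 8 columns of dots.
Horizontal edges: (rows + 1) * cols = 9 * 7 = 63
Vertical edges: rows * (cols + 1) = 8 * 8 = 64
Total edges: 63 + 64 = 127
Edges drawn: 54
Remaining: 127 - 54 = 73

73


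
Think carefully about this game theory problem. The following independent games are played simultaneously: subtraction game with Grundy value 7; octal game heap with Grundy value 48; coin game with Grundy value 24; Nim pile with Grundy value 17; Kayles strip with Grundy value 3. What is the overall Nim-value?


By the Sprague-Grundy theorem, the Grundy value of a sum of games is the XOR of individual Grundy values.
subtraction game: Grundy value = 7. Running XOR: 0 XOR 7 = 7
octal game heap: Grundy value = 48. Running XOR: 7 XOR 48 = 55
coin game: Grundy value = 24. Running XOR: 55 XOR 24 = 47
Nim pile: Grundy value = 17. Running XOR: 47 XOR 17 = 62
Kayles strip: Grundy value = 3. Running XOR: 62 XOR 3 = 61
The combined Grundy value is 61.

61


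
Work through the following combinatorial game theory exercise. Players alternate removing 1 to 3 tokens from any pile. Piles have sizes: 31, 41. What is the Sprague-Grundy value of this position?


Subtraction set: {1, 2, 3}
For this subtraction set, G(n) = n mod 4 (period = max + 1 = 4).
Pile 1 (size 31): G(31) = 31 mod 4 = 3
Pile 2 (size 41): G(41) = 41 mod 4 = 1
Total Grundy value = XOR of all: 3 XOR 1 = 2

2


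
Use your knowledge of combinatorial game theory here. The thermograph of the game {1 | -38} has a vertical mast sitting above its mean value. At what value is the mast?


Game = {1 | -38}, a switch {a | b} with numbers a > b.
Its thermograph has left wall a - t and right wall b + t, which meet at t = (a - b)/2, where both equal (a + b)/2. So the mast (mean value) is at (a + b)/2.
Mean = (1 + (-38))/2 = -37/2 = -37/2

-37/2


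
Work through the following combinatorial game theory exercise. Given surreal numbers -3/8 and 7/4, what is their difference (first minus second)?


x = -3/8, y = 7/4
Converting to common denominator: 8
x = -3/8, y = 14/8
x - y = -3/8 - 7/4 = -17/8

-17/8


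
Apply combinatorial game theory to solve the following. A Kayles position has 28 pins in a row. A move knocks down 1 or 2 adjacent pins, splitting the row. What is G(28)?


Kayles: a move removes 1 or 2 adjacent pins from a contiguous row.
Removing pins from a row of k leaves two independent rows (a, b) with a + b = k - 1 (one pin) or a + b = k - 2 (two pins); an end removal gives a = 0.
By Sprague-Grundy, G(k) = mex{ G(a) XOR G(b) } over all these splits. G(0) = 0.
G(1): splits (0,0):0^0=0 -> mex({0}) = 1
G(2): splits (0,1):0^1=1 (0,0):0^0=0 -> mex({0, 1}) = 2
G(3): splits (0,2):0^2=2 (1,1):1^1=0 (0,1):0^1=1 -> mex({0, 1, 2}) = 3
G(4): splits (0,3):0^3=3 (1,2):1^2=3 (0,2):0^2=2 (1,1):1^1=0 -> mex({0, 2, 3}) = 1
G(5): splits (0,4):0^1=1 (1,3):1^3=2 (2,2):2^2=0 (0,3):0^3=3 (1,2):1^2=3 -> mex({0, 1, 2, 3}) = 4
G(6) = mex({0, 1, 2, 4}) = 3
G(7) = mex({0, 1, 3, 4, 5}) = 2
G(8) = mex({0, 2, 3, 5, 6}) = 1
G(9) = mex({0, 1, 2, 3, 6, 7}) = 4
G(10) = mex({0, 1, 3, 4, 5, 7}) = 2
G(11) = mex({0, 1, 2, 3, 4, 5}) = 6
G(12) = mex({0, 1, 2, 3, 5, 6, 7}) = 4
G(13) = mex({0, 2, 3, 4, 6, 7}) = 1
G(14) = mex({0, 1, 4, 5, 6, 7}) = 2
G(15) = mex({0, 1, 2, 3, 4, 5, 6}) = 7
G(16) = mex({0, 2, 3, 5, 6, 7}) = 1
G(17) = mex({0, 1, 2, 3, 5, 6, 7}) = 4
G(18) = mex({0, 1, 2, 4, 5, 6}) = 3
G(19) = mex({0, 1, 3, 4, 5, 7}) = 2
G(20) = mex({0, 2, 3, 4, 5, 6, 7}) = 1
G(21) = mex({0, 1, 2, 3, 5, 6, 7}) = 4
G(22) = mex({0, 1, 2, 3, 4, 5, 7}) = 6
G(23) = mex({0, 1, 2, 3, 4, 5, 6}) = 7
G(24) = mex({0, 1, 2, 3, 5, 6, 7}) = 4
G(25) = mex({0, 2, 3, 4, 6, 7}) = 1
G(26) = mex({0, 1, 3, 4, 5, 6, 7}) = 2
G(27) = mex({0, 1, 2, 3, 4, 5, 6, 7}) = 8
G(28) = mex({0, 1, 2, 3, 4, 6, 7, 8}) = 5
Therefore G(28) = 5.

5


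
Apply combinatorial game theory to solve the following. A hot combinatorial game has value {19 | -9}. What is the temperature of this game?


The game is {19 | -9}, a switch {a | b} with numbers a > b.
Cooling {a | b} by t gives {a - t | b + t}, which stops being hot when a - t = b + t, i.e. at t = (a - b)/2. So the temperature of a switch is (a - b)/2.
Temperature = (Left option - Right option) / 2
= (19 - (-9)) / 2
= 28 / 2
= 14

14


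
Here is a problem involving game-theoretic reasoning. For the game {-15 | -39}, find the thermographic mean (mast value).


Game = {-15 | -39}, a switch {a | b} with numbers a > b.
Its thermograph has left wall a - t and right wall b + t, which meet at t = (a - b)/2, where both equal (a + b)/2. So the mast (mean value) is at (a + b)/2.
Mean = (-15 + (-39))/2 = -54/2 = -27

-27


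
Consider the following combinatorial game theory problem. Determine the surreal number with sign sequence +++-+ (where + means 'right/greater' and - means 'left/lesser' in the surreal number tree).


Sign expansion: +++-+
Rule: track bounds (lo, hi), initially (-inf, +inf). On '+', the current value becomes lo and we move to the simplest number in (value, hi): value + 1 if hi = +inf, otherwise the midpoint (value + hi)/2. On '-', the current value becomes hi and we move to value - 1 if lo = -inf, otherwise the midpoint (lo + value)/2.
Start at 0.
Step 1: sign = +, move right. Bounds: (0, +inf). Value = 1
Step 2: sign = +, move right. Bounds: (1, +inf). Value = 2
Step 3: sign = +, move right. Bounds: (2, +inf). Value = 3
Step 4: sign = -, move left. Bounds: (2, 3). Value = 5/2
Step 5: sign = +, move right. Bounds: (5/2, 3). Value = 11/4
The surreal number with sign expansion +++-+ is 11/4.

11/4


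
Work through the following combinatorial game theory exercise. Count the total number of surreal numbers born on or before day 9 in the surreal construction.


Day 0: {|} = 0 is born. Count = 1.
Day n: the number of surreal numbers born by day n is 2^(n+1) - 1.
By day 0: 2^1 - 1 = 1
By day 1: 2^2 - 1 = 3
By day 2: 2^3 - 1 = 7
By day 3: 2^4 - 1 = 15
By day 4: 2^5 - 1 = 31
By day 5: 2^6 - 1 = 63
By day 6: 2^7 - 1 = 127
By day 7: 2^8 - 1 = 255
By day 8: 2^9 - 1 = 511
By day 9: 2^10 - 1 = 1023
By day 9: 1023 surreal numbers.

1023


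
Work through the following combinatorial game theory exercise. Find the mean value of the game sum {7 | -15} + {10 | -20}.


G1 = {7 | -15}, G2 = {10 | -20}
Each is a switch {a | b} with numbers a > b; its mean value is (a + b)/2, and mean value is additive over game sums: m(G1 + G2) = m(G1) + m(G2).
Mean of G1 = (7 + (-15))/2 = -8/2 = -4
Mean of G2 = (10 + (-20))/2 = -10/2 = -5
Mean of G1 + G2 = -4 + -5 = -9

-9


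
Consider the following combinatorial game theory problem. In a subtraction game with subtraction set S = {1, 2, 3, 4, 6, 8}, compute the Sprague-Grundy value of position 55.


The subtraction set is S = {1, 2, 3, 4, 6, 8}.
G(k) = mex{ G(k - s) : s in S, s <= k }. We compute iteratively: G(0) = 0.
G(1) = mex({0}) = 1
G(2) = mex({0, 1}) = 2
G(3) = mex({0, 1, 2}) = 3
G(4) = mex({0, 1, 2, 3}) = 4
G(5) = mex({1, 2, 3, 4}) = 0
G(6) = mex({0, 2, 3, 4}) = 1
G(7) = mex({0, 1, 3, 4}) = 2
G(8) = mex({0, 1, 2, 4}) = 3
G(9) = mex({0, 1, 2, 3}) = 4
G(10) = mex({1, 2, 3, 4}) = 0
G(11) = mex({0, 2, 3, 4}) = 1
G(12) = mex({0, 1, 3, 4}) = 2
Observe that G(5)..G(12) = 0, 1, 2, 3, 4, 0, 1, 2 repeats G(0)..G(7) = 0, 1, 2, 3, 4, 0, 1, 2.
For k >= max(S) = 8, G(k) is determined by the previous 8 values G(k-8)..G(k-1); a window of 8 consecutive values has recurred shifted by 5, so by induction G(k + 5) = G(k) for all k >= 0: the sequence is periodic from the start with period 5.
One period: G(0..4) = 0, 1, 2, 3, 4.
55 mod 5 = 0, so G(55) = G(0) = 0.

0


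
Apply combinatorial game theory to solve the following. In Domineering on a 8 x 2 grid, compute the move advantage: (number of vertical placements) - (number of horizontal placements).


Board is 8 x 2 (rows x cols).
Left (vertical) placements: (rows-1) * cols = 7 * 2 = 14
Right (horizontal) placements: rows * (cols-1) = 8 * 1 = 8
Advantage = Left - Right = 14 - 8 = 6

6


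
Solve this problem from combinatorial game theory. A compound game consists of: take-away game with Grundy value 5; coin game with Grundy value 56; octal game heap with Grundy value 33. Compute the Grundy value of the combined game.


By the Sprague-Grundy theorem, the Grundy value of a sum of games is the XOR of individual Grundy values.
take-away game: Grundy value = 5. Running XOR: 0 XOR 5 = 5
coin game: Grundy value = 56. Running XOR: 5 XOR 56 = 61
octal game heap: Grundy value = 33. Running XOR: 61 XOR 33 = 28
The combined Grundy value is 28.

28


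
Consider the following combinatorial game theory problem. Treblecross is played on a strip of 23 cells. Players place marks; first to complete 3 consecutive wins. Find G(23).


Treblecross: place X on empty cells; 3-in-a-row wins.
Playing within two cells of an existing X lets the opponent win at once, so sensible play treats the cells i-2..i+2 around each X as dead. The player left with no safe cell loses, so this is a normal-play take-away game on strips of safe cells.
Placing X at cell i (0-indexed) of a strip of k safe cells leaves independent strips of sizes max(0, i-2) and max(0, k-i-3). Hence G(k) = mex{ G(max(0,i-2)) XOR G(max(0,k-i-3)) : 0 <= i < k }, with G(0) = 0.
G(1): splits (0,0):0^0=0 -> mex({0}) = 1
G(2): splits (0,0):0^0=0 -> mex({0}) = 1
G(3): splits (0,0):0^0=0 -> mex({0}) = 1
G(4): splits (0,1):0^1=1 (0,0):0^0=0 -> mex({0, 1}) = 2
G(5): splits (0,2):0^1=1 (0,1):0^1=1 (0,0):0^0=0 -> mex({0, 1}) = 2
G(6) = mex({1}) = 0
G(7) = mex({0, 1, 2}) = 3
G(8) = mex({0, 1, 2}) = 3
G(9) = mex({0, 2}) = 1
G(10) = mex({0, 2, 3}) = 1
G(11) = mex({0, 3}) = 1
G(12) = mex({1, 3}) = 0
G(13) = mex({0, 1, 2, 3}) = 4
G(14) = mex({0, 1, 2}) = 3
G(15) = mex({0, 1, 2}) = 3
G(16) = mex({0, 1, 2, 4}) = 3
G(17) = mex({0, 1, 3, 4}) = 2
G(18) = mex({0, 1, 3, 4}) = 2
G(19) = mex({0, 1, 3, 5}) = 2
G(20) = mex({0, 1, 2, 3, 5}) = 4
G(21) = mex({0, 1, 2, 3, 5}) = 4
G(22) = mex({1, 2, 6}) = 0
G(23) = mex({0, 1, 2, 3, 4, 6}) = 5
Therefore G(23) = 5.

5


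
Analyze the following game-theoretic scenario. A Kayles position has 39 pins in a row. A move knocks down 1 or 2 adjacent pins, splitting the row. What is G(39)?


Kayles: a move removes 1 or 2 adjacent pins from a contiguous row.
Removing pins from a row of k leaves two independent rows (a, b) with a + b = k - 1 (one pin) or a + b = k - 2 (two pins); an end removal gives a = 0.
By Sprague-Grundy, G(k) = mex{ G(a) XOR G(b) } over all these splits. G(0) = 0.
G(1): splits (0,0):0^0=0 -> mex({0}) = 1
G(2): splits (0,1):0^1=1 (0,0):0^0=0 -> mex({0, 1}) = 2
G(3): splits (0,2):0^2=2 (1,1):1^1=0 (0,1):0^1=1 -> mex({0, 1, 2}) = 3
G(4): splits (0,3):0^3=3 (1,2):1^2=3 (0,2):0^2=2 (1,1):1^1=0 -> mex({0, 2, 3}) = 1
G(5): splits (0,4):0^1=1 (1,3):1^3=2 (2,2):2^2=0 (0,3):0^3=3 (1,2):1^2=3 -> mex({0, 1, 2, 3}) = 4
G(6) = mex({0, 1, 2, 4}) = 3
G(7) = mex({0, 1, 3, 4, 5}) = 2
G(8) = mex({0, 2, 3, 5, 6}) = 1
G(9) = mex({0, 1, 2, 3, 6, 7}) = 4
G(10) = mex({0, 1, 3, 4, 5, 7}) = 2
G(11) = mex({0, 1, 2, 3, 4, 5}) = 6
G(12) = mex({0, 1, 2, 3, 5, 6, 7}) = 4
G(13) = mex({0, 2, 3, 4, 6, 7}) = 1
G(14) = mex({0, 1, 4, 5, 6, 7}) = 2
G(15) = mex({0, 1, 2, 3, 4, 5, 6}) = 7
G(16) = mex({0, 2, 3, 5, 6, 7}) = 1
G(17) = mex({0, 1, 2, 3, 5, 6, 7}) = 4
G(18) = mex({0, 1, 2, 4, 5, 6}) = 3
G(19) = mex({0, 1, 3, 4, 5, 7}) = 2
G(20) = mex({0, 2, 3, 4, 5, 6, 7}) = 1
G(21) = mex({0, 1, 2, 3, 5, 6, 7}) = 4
G(22) = mex({0, 1, 2, 3, 4, 5, 7}) = 6
G(23) = mex({0, 1, 2, 3, 4, 5, 6}) = 7
G(24) = mex({0, 1, 2, 3, 5, 6, 7}) = 4
G(25) = mex({0, 2, 3, 4, 6, 7}) = 1
G(26) = mex({0, 1, 3, 4, 5, 6, 7}) = 2
G(27) = mex({0, 1, 2, 3, 4, 5, 6, 7}) = 8
G(28) = mex({0, 1, 2, 3, 4, 6, 7, 8}) = 5
G(29) = mex({0, 1, 2, 3, 5, 6, 7, 8, 9}) = 4
G(30) = mex({0, 1, 2, 3, 4, 5, 6, 9, 10}) = 7
G(31) = mex({0, 1, 3, 4, 5, 7, 10, 11}) = 2
G(32) = mex({0, 2, 3, 4, 5, 6, 7, 9, 11}) = 1
G(33) = mex({0, 1, 2, 3, 4, 5, 6, 7, 9, 12}) = 8
G(34) = mex({0, 1, 2, 3, 4, 5, 7, 8, 11, 12}) = 6
G(35) = mex({0, 1, 2, 3, 4, 5, 6, 8, 9, 10, 11}) = 7
G(36) = mex({0, 1, 2, 3, 5, 6, 7, 9, 10}) = 4
G(37) = mex({0, 2, 3, 4, 6, 7, 9, 10, 11, 12}) = 1
G(38) = mex({0, 1, 3, 4, 5, 6, 7, 9, 10, 11, 12}) = 2
G(39) = mex({0, 1, 2, 4, 5, 6, 7, 9, 10, 12, 14}) = 3
Therefore G(39) = 3.

3


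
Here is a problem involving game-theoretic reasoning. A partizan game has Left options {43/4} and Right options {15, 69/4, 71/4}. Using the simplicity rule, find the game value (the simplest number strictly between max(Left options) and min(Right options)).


Left options: {43/4}, max = 43/4
Right options: {15, 69/4, 71/4}, min = 15
All options are numbers and max(Left) < min(Right), so by the simplicity theorem the value is the simplest (earliest-born) number strictly between 43/4 and 15.
Integers 11 through 14 all lie strictly between 43/4 and 15.
Among integers, the simplest (lowest birthday = smallest |n|; 0 is born on day 0, +-n on day n) is 11.
No non-integer in the interval can be simpler: if x is a non-integer in the interval, then floor(x) or ceil(x) also lies in the interval (the interval contains an integer), and both are proper prefixes of x's sign expansion, i.e. born earlier. So the game value is 11.
Game value = 11

11


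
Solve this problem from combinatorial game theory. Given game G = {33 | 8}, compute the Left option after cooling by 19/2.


Original game: {33 | 8} (a switch {a | b} with a > b).
Cooling by t (for t below the temperature (a - b)/2 = 25/2) taxes each move by t: {a | b} cooled by t is {a - t | b + t}.
Cooling amount: t = 19/2
Cooled Left option: 33 - 19/2 = 47/2
Cooled Right option: 8 + 19/2 = 35/2
Cooled game: {47/2 | 35/2}
Left option = 47/2

47/2


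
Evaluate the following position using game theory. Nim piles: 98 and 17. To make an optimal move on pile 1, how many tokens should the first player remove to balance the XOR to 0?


Piles: 98 and 17
Current XOR: 98 XOR 17 = 115 (non-zero, so this is an N-position).
To make the XOR zero, we need to find a move that balances the piles.
For pile 1 (size 98): target = 98 XOR 115 = 17
We reduce pile 1 from 98 to 17.
Tokens removed: 98 - 17 = 81
Verification: 17 XOR 17 = 0

81


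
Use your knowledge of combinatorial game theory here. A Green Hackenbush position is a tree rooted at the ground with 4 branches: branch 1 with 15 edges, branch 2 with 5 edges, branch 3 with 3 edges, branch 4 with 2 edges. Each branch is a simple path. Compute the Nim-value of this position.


The tree has 4 branches from the ground vertex.
In Green Hackenbush, the Nim-value of a simple path of length k is k.
Branch 1: length 15, Nim-value = 15
Branch 2: length 5, Nim-value = 5
Branch 3: length 3, Nim-value = 3
Branch 4: length 2, Nim-value = 2
Total Nim-value = XOR of all branch values:
0 XOR 15 = 15
15 XOR 5 = 10
10 XOR 3 = 9
9 XOR 2 = 11
Nim-value of the tree = 11

11


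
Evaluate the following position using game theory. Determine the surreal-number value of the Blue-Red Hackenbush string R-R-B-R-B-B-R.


Edges (from ground): R-R-B-R-B-B-R
By Berlekamp's sign-expansion rule, a Blue-Red Hackenbush stalk has the value of the surreal number whose sign sequence is the edge sequence with B -> + and R -> -.
Sign sequence: --+-++-
Trace the sign expansion in the surreal number tree, starting from 0:
Edge 1: R (sign -) -> bounds (-inf, 0), value = -1
Edge 2: R (sign -) -> bounds (-inf, -1), value = -2
Edge 3: B (sign +) -> bounds (-2, -1), value = -3/2
Edge 4: R (sign -) -> bounds (-2, -3/2), value = -7/4
Edge 5: B (sign +) -> bounds (-7/4, -3/2), value = -13/8
Edge 6: B (sign +) -> bounds (-13/8, -3/2), value = -25/16
Edge 7: R (sign -) -> bounds (-13/8, -25/16), value = -51/32
Game value = -51/32

-51/32


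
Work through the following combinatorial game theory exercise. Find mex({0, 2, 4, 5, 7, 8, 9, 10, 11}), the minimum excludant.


Set = {0, 2, 4, 5, 7, 8, 9, 10, 11}
0 is in the set.
1 is NOT in the set. This is the mex.
mex = 1

1


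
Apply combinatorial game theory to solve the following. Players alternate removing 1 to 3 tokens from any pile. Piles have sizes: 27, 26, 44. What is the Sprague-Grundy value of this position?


Subtraction set: {1, 2, 3}
For this subtraction set, G(n) = n mod 4 (period = max + 1 = 4).
Pile 1 (size 27): G(27) = 27 mod 4 = 3
Pile 2 (size 26): G(26) = 26 mod 4 = 2
Pile 3 (size 44): G(44) = 44 mod 4 = 0
Total Grundy value = XOR of all: 3 XOR 2 XOR 0 = 1

1


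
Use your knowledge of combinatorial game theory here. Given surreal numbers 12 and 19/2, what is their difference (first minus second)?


x = 12, y = 19/2
Converting to common denominator: 2
x = 24/2, y = 19/2
x - y = 12 - 19/2 = 5/2

5/2


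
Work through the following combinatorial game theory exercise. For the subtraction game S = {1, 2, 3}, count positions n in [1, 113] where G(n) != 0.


Subtraction set S = {1, 2, 3}, so G(n) = n mod 4.
G(n) = 0 when n is a multiple of 4.
Multiples of 4 in [1, 113]: 28
N-positions (nonzero Grundy) = 113 - 28 = 85

85


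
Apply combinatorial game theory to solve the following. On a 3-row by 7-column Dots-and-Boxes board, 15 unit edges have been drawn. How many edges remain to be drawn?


Grid: 3 x 7 boxes, i.e. 4 rows and 8 columns of dots.
Horizontal edges: (rows + 1) * cols = 4 * 7 = 28
Vertical edges: rows * (cols + 1) = 3 * 8 = 24
Total edges: 28 + 24 = 52
Edges drawn: 15
Remaining: 52 - 15 = 37

37


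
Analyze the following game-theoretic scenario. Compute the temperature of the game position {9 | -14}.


The game is {9 | -14}, a switch {a | b} with numbers a > b.
Cooling {a | b} by t gives {a - t | b + t}, which stops being hot when a - t = b + t, i.e. at t = (a - b)/2. So the temperature of a switch is (a - b)/2.
Temperature = (Left option - Right option) / 2
= (9 - (-14)) / 2
= 23 / 2
= 23/2

23/2


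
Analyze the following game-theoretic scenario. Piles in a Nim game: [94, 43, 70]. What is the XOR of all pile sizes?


We need the XOR (exclusive or) of all pile sizes.
After XOR-ing pile 1 (size 94): 0 XOR 94 = 94
After XOR-ing pile 2 (size 43): 94 XOR 43 = 117
After XOR-ing pile 3 (size 70): 117 XOR 70 = 51
The Nim-value of this position is 51.

51


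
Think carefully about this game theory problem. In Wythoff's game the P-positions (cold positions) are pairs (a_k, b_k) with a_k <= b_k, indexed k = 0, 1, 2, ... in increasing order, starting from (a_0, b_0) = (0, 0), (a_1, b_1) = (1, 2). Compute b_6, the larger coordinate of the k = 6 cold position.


By Wythoff's theorem, a_k = floor(k * phi) and b_k = floor(k * phi^2) = a_k + k, where phi = (1 + sqrt(5))/2 is the golden ratio.
phi = (1 + sqrt(5))/2 = 1.618034
phi^2 = phi + 1 = 2.618034
k = 6
k * phi^2 = 6 * 2.618034 = 15.708204
b_6 = floor(k * phi^2) = 15 (check: a_6 + k = 9 + 6 = 15)

15


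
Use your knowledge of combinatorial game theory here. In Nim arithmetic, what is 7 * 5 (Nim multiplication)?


Nim multiplication is bilinear over XOR: (u XOR v) * w = (u*w) XOR (v*w).
So we split each operand into its bit components and XOR the pairwise Nim products.
7 = 1 + 2 + 4 (as XOR of powers of 2).
5 = 1 + 4 (as XOR of powers of 2).
Using the standard Nim-product table on single bits:
  2*2 = 3,   2*4 = 8,   2*8 = 12,
  4*4 = 6,   4*8 = 11,  8*8 = 13,
and  1*x = x (identity), k*l = l*k (commutative).
Pairwise Nim products:
  1 * 1 = 1
  1 * 4 = 4
  2 * 1 = 2
  2 * 4 = 8
  4 * 1 = 4
  4 * 4 = 6
XOR them: 1 XOR 4 XOR 2 XOR 8 XOR 4 XOR 6 = 13.
Result: 7 * 5 = 13 (in Nim).

13


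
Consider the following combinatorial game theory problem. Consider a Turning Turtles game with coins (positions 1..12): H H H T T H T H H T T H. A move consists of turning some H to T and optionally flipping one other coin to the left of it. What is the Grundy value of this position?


Coins: H H H T T H T H H T T H
Key fact: a single head at position k behaves exactly like a Nim heap of size k (turning it to T and optionally flipping a coin at j < k corresponds to moving the heap from k to j, or to 0), and heads combine as a disjunctive sum (two heads at the same place would cancel, matching j XOR j = 0). So the Nim-value is the XOR of the 1-indexed positions of the heads.
Face-up positions (1-indexed): [1, 2, 3, 6, 8, 9, 12]
XOR 0 with 1: 0 XOR 1 = 1
XOR 1 with 2: 1 XOR 2 = 3
XOR 3 with 3: 3 XOR 3 = 0
XOR 0 with 6: 0 XOR 6 = 6
XOR 6 with 8: 6 XOR 8 = 14
XOR 14 with 9: 14 XOR 9 = 7
XOR 7 with 12: 7 XOR 12 = 11
Nim-value = 11

11


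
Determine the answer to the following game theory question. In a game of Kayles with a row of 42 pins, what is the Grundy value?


Kayles: a move removes 1 or 2 adjacent pins from a contiguous row.
Removing pins from a row of k leaves two independent rows (a, b) with a + b = k - 1 (one pin) or a + b = k - 2 (two pins); an end removal gives a = 0.
By Sprague-Grundy, G(k) = mex{ G(a) XOR G(b) } over all these splits. G(0) = 0.
G(1): splits (0,0):0^0=0 -> mex({0}) = 1
G(2): splits (0,1):0^1=1 (0,0):0^0=0 -> mex({0, 1}) = 2
G(3): splits (0,2):0^2=2 (1,1):1^1=0 (0,1):0^1=1 -> mex({0, 1, 2}) = 3
G(4): splits (0,3):0^3=3 (1,2):1^2=3 (0,2):0^2=2 (1,1):1^1=0 -> mex({0, 2, 3}) = 1
G(5): splits (0,4):0^1=1 (1,3):1^3=2 (2,2):2^2=0 (0,3):0^3=3 (1,2):1^2=3 -> mex({0, 1, 2, 3}) = 4
G(6) = mex({0, 1, 2, 4}) = 3
G(7) = mex({0, 1, 3, 4, 5}) = 2
G(8) = mex({0, 2, 3, 5, 6}) = 1
G(9) = mex({0, 1, 2, 3, 6, 7}) = 4
G(10) = mex({0, 1, 3, 4, 5, 7}) = 2
G(11) = mex({0, 1, 2, 3, 4, 5}) = 6
G(12) = mex({0, 1, 2, 3, 5, 6, 7}) = 4
G(13) = mex({0, 2, 3, 4, 6, 7}) = 1
G(14) = mex({0, 1, 4, 5, 6, 7}) = 2
G(15) = mex({0, 1, 2, 3, 4, 5, 6}) = 7
G(16) = mex({0, 2, 3, 5, 6, 7}) = 1
G(17) = mex({0, 1, 2, 3, 5, 6, 7}) = 4
G(18) = mex({0, 1, 2, 4, 5, 6}) = 3
G(19) = mex({0, 1, 3, 4, 5, 7}) = 2
G(20) = mex({0, 2, 3, 4, 5, 6, 7}) = 1
G(21) = mex({0, 1, 2, 3, 5, 6, 7}) = 4
G(22) = mex({0, 1, 2, 3, 4, 5, 7}) = 6
G(23) = mex({0, 1, 2, 3, 4, 5, 6}) = 7
G(24) = mex({0, 1, 2, 3, 5, 6, 7}) = 4
G(25) = mex({0, 2, 3, 4, 6, 7}) = 1
G(26) = mex({0, 1, 3, 4, 5, 6, 7}) = 2
G(27) = mex({0, 1, 2, 3, 4, 5, 6, 7}) = 8
G(28) = mex({0, 1, 2, 3, 4, 6, 7, 8}) = 5
G(29) = mex({0, 1, 2, 3, 5, 6, 7, 8, 9}) = 4
G(30) = mex({0, 1, 2, 3, 4, 5, 6, 9, 10}) = 7
G(31) = mex({0, 1, 3, 4, 5, 7, 10, 11}) = 2
G(32) = mex({0, 2, 3, 4, 5, 6, 7, 9, 11}) = 1
G(33) = mex({0, 1, 2, 3, 4, 5, 6, 7, 9, 12}) = 8
G(34) = mex({0, 1, 2, 3, 4, 5, 7, 8, 11, 12}) = 6
G(35) = mex({0, 1, 2, 3, 4, 5, 6, 8, 9, 10, 11}) = 7
G(36) = mex({0, 1, 2, 3, 5, 6, 7, 9, 10}) = 4
G(37) = mex({0, 2, 3, 4, 6, 7, 9, 10, 11, 12}) = 1
G(38) = mex({0, 1, 3, 4, 5, 6, 7, 9, 10, 11, 12}) = 2
G(39) = mex({0, 1, 2, 4, 5, 6, 7, 9, 10, 12, 14}) = 3
G(40) = mex({0, 2, 3, 4, 6, 7, 11, 12, 14}) = 1
G(41) = mex({0, 1, 2, 3, 5, 6, 7, 9, 10, 11, 12}) = 4
G(42) = mex({0, 1, 2, 3, 4, 5, 6, 9, 10}) = 7
Therefore G(42) = 7.

7


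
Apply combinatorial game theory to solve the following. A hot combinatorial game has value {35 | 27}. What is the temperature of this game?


The game is {35 | 27}, a switch {a | b} with numbers a > b.
Cooling {a | b} by t gives {a - t | b + t}, which stops being hot when a - t = b + t, i.e. at t = (a - b)/2. So the temperature of a switch is (a - b)/2.
Temperature = (Left option - Right option) / 2
= (35 - (27)) / 2
= 8 / 2
= 4

4


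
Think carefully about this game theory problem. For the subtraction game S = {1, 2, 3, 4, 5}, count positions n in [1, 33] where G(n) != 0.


Subtraction set S = {1, 2, 3, 4, 5}, so G(n) = n mod 6.
G(n) = 0 when n is a multiple of 6.
Multiples of 6 in [1, 33]: 5
N-positions (nonzero Grundy) = 33 - 5 = 28

28


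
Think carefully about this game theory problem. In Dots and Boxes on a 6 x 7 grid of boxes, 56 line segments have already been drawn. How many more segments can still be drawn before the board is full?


Grid: 6 x 7 boxes, i.e. 7 rows and 8 columns of dots.
Horizontal edges: (rows + 1) * cols = 7 * 7 = 49
Vertical edges: rows * (cols + 1) = 6 * 8 = 48
Total edges: 49 + 48 = 97
Edges drawn: 56
Remaining: 97 - 56 = 41

41


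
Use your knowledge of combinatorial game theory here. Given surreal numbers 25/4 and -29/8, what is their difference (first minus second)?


x = 25/4, y = -29/8
Converting to common denominator: 8
x = 50/8, y = -29/8
x - y = 25/4 - -29/8 = 79/8

79/8


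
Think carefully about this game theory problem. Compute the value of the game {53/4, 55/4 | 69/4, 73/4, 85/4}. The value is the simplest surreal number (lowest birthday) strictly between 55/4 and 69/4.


Left options: {53/4, 55/4}, max = 55/4
Right options: {69/4, 73/4, 85/4}, min = 69/4
All options are numbers and max(Left) < min(Right), so by the simplicity theorem the value is the simplest (earliest-born) number strictly between 55/4 and 69/4.
Integers 14 through 17 all lie strictly between 55/4 and 69/4.
Among integers, the simplest (lowest birthday = smallest |n|; 0 is born on day 0, +-n on day n) is 14.
No non-integer in the interval can be simpler: if x is a non-integer in the interval, then floor(x) or ceil(x) also lies in the interval (the interval contains an integer), and both are proper prefixes of x's sign expansion, i.e. born earlier. So the game value is 14.
Game value = 14

14


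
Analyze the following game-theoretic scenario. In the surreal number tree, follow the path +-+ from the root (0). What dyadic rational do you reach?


Sign expansion: +-+
Rule: track bounds (lo, hi), initially (-inf, +inf). On '+', the current value becomes lo and we move to the simplest number in (value, hi): value + 1 if hi = +inf, otherwise the midpoint (value + hi)/2. On '-', the current value becomes hi and we move to value - 1 if lo = -inf, otherwise the midpoint (lo + value)/2.
Start at 0.
Step 1: sign = +, move right. Bounds: (0, +inf). Value = 1
Step 2: sign = -, move left. Bounds: (0, 1). Value = 1/2
Step 3: sign = +, move right. Bounds: (1/2, 1). Value = 3/4
The surreal number with sign expansion +-+ is 3/4.

3/4


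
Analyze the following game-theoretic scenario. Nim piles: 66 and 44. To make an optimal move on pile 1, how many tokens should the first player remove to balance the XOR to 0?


Piles: 66 and 44
Current XOR: 66 XOR 44 = 110 (non-zero, so this is an N-position).
To make the XOR zero, we need to find a move that balances the piles.
For pile 1 (size 66): target = 66 XOR 110 = 44
We reduce pile 1 from 66 to 44.
Tokens removed: 66 - 44 = 22
Verification: 44 XOR 44 = 0

22


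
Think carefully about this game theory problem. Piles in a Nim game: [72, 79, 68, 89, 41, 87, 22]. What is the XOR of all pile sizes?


We need the XOR (exclusive or) of all pile sizes.
After XOR-ing pile 1 (size 72): 0 XOR 72 = 72
After XOR-ing pile 2 (size 79): 72 XOR 79 = 7
After XOR-ing pile 3 (size 68): 7 XOR 68 = 67
After XOR-ing pile 4 (size 89): 67 XOR 89 = 26
After XOR-ing pile 5 (size 41): 26 XOR 41 = 51
After XOR-ing pile 6 (size 87): 51 XOR 87 = 100
After XOR-ing pile 7 (size 22): 100 XOR 22 = 114
The Nim-value of this position is 114.

114


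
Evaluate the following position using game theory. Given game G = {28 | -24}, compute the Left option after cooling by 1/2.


Original game: {28 | -24} (a switch {a | b} with a > b).
Cooling by t (for t below the temperature (a - b)/2 = 26) taxes each move by t: {a | b} cooled by t is {a - t | b + t}.
Cooling amount: t = 1/2
Cooled Left option: 28 - 1/2 = 55/2
Cooled Right option: -24 + 1/2 = -47/2
Cooled game: {55/2 | -47/2}
Left option = 55/2

55/2


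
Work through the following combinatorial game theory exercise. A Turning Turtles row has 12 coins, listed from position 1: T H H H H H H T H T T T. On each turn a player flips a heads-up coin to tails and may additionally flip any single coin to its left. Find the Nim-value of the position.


Coins: T H H H H H H T H T T T
Key fact: a single head at position k behaves exactly like a Nim heap of size k (turning it to T and optionally flipping a coin at j < k corresponds to moving the heap from k to j, or to 0), and heads combine as a disjunctive sum (two heads at the same place would cancel, matching j XOR j = 0). So the Nim-value is the XOR of the 1-indexed positions of the heads.
Face-up positions (1-indexed): [2, 3, 4, 5, 6, 7, 9]
XOR 0 with 2: 0 XOR 2 = 2
XOR 2 with 3: 2 XOR 3 = 1
XOR 1 with 4: 1 XOR 4 = 5
XOR 5 with 5: 5 XOR 5 = 0
XOR 0 with 6: 0 XOR 6 = 6
XOR 6 with 7: 6 XOR 7 = 1
XOR 1 with 9: 1 XOR 9 = 8
Nim-value = 8

8


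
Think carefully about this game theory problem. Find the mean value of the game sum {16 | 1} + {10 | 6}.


G1 = {16 | 1}, G2 = {10 | 6}
Each is a switch {a | b} with numbers a > b; its mean value is (a + b)/2, and mean value is additive over game sums: m(G1 + G2) = m(G1) + m(G2).
Mean of G1 = (16 + (1))/2 = 17/2 = 17/2
Mean of G2 = (10 + (6))/2 = 16/2 = 8
Mean of G1 + G2 = 17/2 + 8 = 33/2

33/2


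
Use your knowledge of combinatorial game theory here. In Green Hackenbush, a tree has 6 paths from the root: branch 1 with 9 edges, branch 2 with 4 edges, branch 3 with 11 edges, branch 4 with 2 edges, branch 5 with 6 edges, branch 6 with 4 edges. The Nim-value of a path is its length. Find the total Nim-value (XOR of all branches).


The tree has 6 branches from the ground vertex.
In Green Hackenbush, the Nim-value of a simple path of length k is k.
Branch 1: length 9, Nim-value = 9
Branch 2: length 4, Nim-value = 4
Branch 3: length 11, Nim-value = 11
Branch 4: length 2, Nim-value = 2
Branch 5: length 6, Nim-value = 6
Branch 6: length 4, Nim-value = 4
Total Nim-value = XOR of all branch values:
0 XOR 9 = 9
9 XOR 4 = 13
13 XOR 11 = 6
6 XOR 2 = 4
4 XOR 6 = 2
2 XOR 4 = 6
Nim-value of the tree = 6

6


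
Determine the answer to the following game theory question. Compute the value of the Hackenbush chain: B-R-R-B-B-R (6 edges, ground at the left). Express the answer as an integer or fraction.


Edges (from ground): B-R-R-B-B-R
By Berlekamp's sign-expansion rule, a Blue-Red Hackenbush stalk has the value of the surreal number whose sign sequence is the edge sequence with B -> + and R -> -.
Sign sequence: +--++-
Trace the sign expansion in the surreal number tree, starting from 0:
Edge 1: B (sign +) -> bounds (0, +inf), value = 1
Edge 2: R (sign -) -> bounds (0, 1), value = 1/2
Edge 3: R (sign -) -> bounds (0, 1/2), value = 1/4
Edge 4: B (sign +) -> bounds (1/4, 1/2), value = 3/8
Edge 5: B (sign +) -> bounds (3/8, 1/2), value = 7/16
Edge 6: R (sign -) -> bounds (3/8, 7/16), value = 13/32
Game value = 13/32

13/32


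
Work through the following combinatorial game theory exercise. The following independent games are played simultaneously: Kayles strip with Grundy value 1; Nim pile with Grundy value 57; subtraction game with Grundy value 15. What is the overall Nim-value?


By the Sprague-Grundy theorem, the Grundy value of a sum of games is the XOR of individual Grundy values.
Kayles strip: Grundy value = 1. Running XOR: 0 XOR 1 = 1
Nim pile: Grundy value = 57. Running XOR: 1 XOR 57 = 56
subtraction game: Grundy value = 15. Running XOR: 56 XOR 15 = 55
The combined Grundy value is 55.

55


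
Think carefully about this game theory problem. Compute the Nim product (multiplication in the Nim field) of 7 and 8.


Nim multiplication is bilinear over XOR: (u XOR v) * w = (u*w) XOR (v*w).
So we split each operand into its bit components and XOR the pairwise Nim products.
7 = 1 + 2 + 4 (as XOR of powers of 2).
8 = 8 (as XOR of powers of 2).
Using the standard Nim-product table on single bits:
  2*2 = 3,   2*4 = 8,   2*8 = 12,
  4*4 = 6,   4*8 = 11,  8*8 = 13,
and  1*x = x (identity), k*l = l*k (commutative).
Pairwise Nim products:
  1 * 8 = 8
  2 * 8 = 12
  4 * 8 = 11
XOR them: 8 XOR 12 XOR 11 = 15.
Result: 7 * 8 = 15 (in Nim).

15


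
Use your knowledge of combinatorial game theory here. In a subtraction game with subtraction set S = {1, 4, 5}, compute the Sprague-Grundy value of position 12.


The subtraction set is S = {1, 4, 5}.
G(k) = mex{ G(k - s) : s in S, s <= k }. We compute iteratively: G(0) = 0.
G(1) = mex({0}) = 1
G(2) = mex({1}) = 0
G(3) = mex({0}) = 1
G(4) = mex({0, 1}) = 2
G(5) = mex({0, 1, 2}) = 3
G(6) = mex({0, 1, 3}) = 2
G(7) = mex({0, 1, 2}) = 3
G(8) = mex({1, 2, 3}) = 0
G(9) = mex({0, 2, 3}) = 1
G(10) = mex({1, 2, 3}) = 0
G(11) = mex({0, 2, 3}) = 1
G(12) = mex({0, 1, 3}) = 2
Therefore G(12) = 2.

2
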